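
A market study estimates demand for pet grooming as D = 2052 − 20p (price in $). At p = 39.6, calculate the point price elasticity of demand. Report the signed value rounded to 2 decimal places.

dD/dp = −20. At p = 39.6, D = 2052 − 20(39.6) = 1260.
Ed = (dD/dp)·(p/D) = −20 × (39.6/1260) = -0.6285…

-0.63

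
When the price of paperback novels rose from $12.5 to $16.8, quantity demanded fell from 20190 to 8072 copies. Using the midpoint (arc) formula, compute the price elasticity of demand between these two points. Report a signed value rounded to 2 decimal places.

%ΔQ = (8072 − 20190) / [(20190 + 8072)/2] = -12118/14131 = -0.857547…
%ΔP = (16.8 − 12.5) / [(12.5 + 16.8)/2] = 4.3/14.65 = 0.293515…
Arc Ed = %ΔQ / %ΔP = (-12118/14131) / (4.3/14.65) = -2.9216…

-2.92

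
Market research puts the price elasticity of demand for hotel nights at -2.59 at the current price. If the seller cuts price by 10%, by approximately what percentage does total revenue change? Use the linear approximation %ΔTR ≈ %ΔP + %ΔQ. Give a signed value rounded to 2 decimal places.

+15.90%

%ΔQ ≈ Ed × %ΔP = (-2.59) × (-10%) = +25.9000%
%ΔTR ≈ %ΔP + %ΔQ = (-10%) + (+25.9000%) = +15.9000%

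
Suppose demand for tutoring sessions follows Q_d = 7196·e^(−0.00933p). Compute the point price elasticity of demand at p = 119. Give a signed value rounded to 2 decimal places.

-1.11

dQ_d/dp = −0.00933·Q_d = -22.1202. At p = 119, Q_d = 2370.87.
Ed = (dQ_d/dp)·(p/Q_d) = (-22.1202) × (119/2370.87) = -1.1102…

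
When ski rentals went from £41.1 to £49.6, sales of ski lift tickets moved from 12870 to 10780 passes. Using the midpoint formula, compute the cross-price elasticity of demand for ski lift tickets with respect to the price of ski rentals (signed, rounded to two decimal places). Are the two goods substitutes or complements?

-0.94; complements

%ΔQ_{ski lift tickets} = (10780 − 12870)/avg = -2090/11825 = -0.176744…
%ΔP_{ski rentals} = (49.6 − 41.1)/avg = 8.5/45.35 = 0.187431…
E_cross = (-2090/11825) / (8.5/45.35) = -0.9429…
E_cross < 0 ⇒ the goods are complements.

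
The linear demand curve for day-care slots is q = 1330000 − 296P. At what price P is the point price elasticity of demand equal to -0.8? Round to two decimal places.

Ed = −296P/(1330000 − 296P). Set this equal to -0.8:
296P = 0.8·(1330000 − 296P) ⇒ 296P(1 + 0.8) = 0.8·1330000
P = 0.8·1330000 / (296·1.8) = 1996.9969…

1997.00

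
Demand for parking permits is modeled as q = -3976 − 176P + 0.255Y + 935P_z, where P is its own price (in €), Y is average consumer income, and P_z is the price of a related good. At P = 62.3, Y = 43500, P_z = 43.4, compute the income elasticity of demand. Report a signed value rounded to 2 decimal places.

0.30

At the given values, q = -3976 − 176(62.3) + 0.255(43500) + 935(43.4) = 36730.7.
∂q/∂Y = 0.255.
E = (0.255) × (43500/36730.7) = 0.3019…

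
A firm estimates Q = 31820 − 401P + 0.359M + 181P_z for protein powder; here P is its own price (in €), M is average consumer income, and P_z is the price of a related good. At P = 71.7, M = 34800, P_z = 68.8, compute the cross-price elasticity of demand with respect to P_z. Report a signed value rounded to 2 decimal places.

0.44

At the given values, Q = 31820 − 401(71.7) + 0.359(34800) + 181(68.8) = 28014.3.
∂Q/∂P_z = 181.
E = (181) × (68.8/28014.3) = 0.4445…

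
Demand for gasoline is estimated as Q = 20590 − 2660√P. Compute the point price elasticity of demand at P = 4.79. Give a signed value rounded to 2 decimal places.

-0.20

dQ/dP = −2660/(2√P) = -607.693. At P = 4.79, Q = 14768.3.
Ed = (dQ/dP)·(P/Q) = (-607.693) × (4.79/14768.3) = -0.1971…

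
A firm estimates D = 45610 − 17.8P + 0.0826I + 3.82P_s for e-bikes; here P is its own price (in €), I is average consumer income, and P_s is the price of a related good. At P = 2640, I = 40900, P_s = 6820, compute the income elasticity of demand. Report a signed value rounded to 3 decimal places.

At the given values, D = 45610 − 17.8(2640) + 0.0826(40900) + 3.82(6820) = 28048.74.
∂D/∂I = 0.0826.
E = (0.0826) × (40900/28048.74) = 0.12044…

0.120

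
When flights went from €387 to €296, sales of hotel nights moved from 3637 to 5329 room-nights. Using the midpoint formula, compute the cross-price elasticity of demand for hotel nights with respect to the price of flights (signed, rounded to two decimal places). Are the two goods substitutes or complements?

%ΔQ_{hotel nights} = (5329 − 3637)/avg = 1692/4483 = 0.377425…
%ΔP_{flights} = (296 − 387)/avg = -91/341.5 = -0.266471…
E_cross = (1692/4483) / (-91/341.5) = -1.4163…
E_cross < 0 ⇒ the goods are complements.

-1.42; complements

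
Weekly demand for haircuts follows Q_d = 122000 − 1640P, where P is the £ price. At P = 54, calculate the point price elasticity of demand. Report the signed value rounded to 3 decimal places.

dQ_d/dP = −1640. At P = 54, Q_d = 122000 − 1640(54) = 33440.
Ed = (dQ_d/dP)·(P/Q_d) = −1640 × (54/33440) = -2.64832…

-2.648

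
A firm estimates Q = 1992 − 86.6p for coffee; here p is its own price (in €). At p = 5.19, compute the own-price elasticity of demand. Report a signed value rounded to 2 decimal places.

At the given values, Q = 1992 − 86.6(5.19) = 1542.546.
∂Q/∂p = −86.6.
E = (-86.6) × (5.19/1542.546) = -0.2913…

-0.29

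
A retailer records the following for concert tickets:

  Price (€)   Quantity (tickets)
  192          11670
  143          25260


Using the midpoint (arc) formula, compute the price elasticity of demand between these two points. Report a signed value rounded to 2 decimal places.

%ΔQ = (25260 − 11670) / [(11670 + 25260)/2] = 13590/18465 = 0.735987…
%ΔP = (143 − 192) / [(192 + 143)/2] = -49/167.5 = -0.292537…
Arc Ed = %ΔQ / %ΔP = (13590/18465) / (-49/167.5) = -2.5158…

-2.52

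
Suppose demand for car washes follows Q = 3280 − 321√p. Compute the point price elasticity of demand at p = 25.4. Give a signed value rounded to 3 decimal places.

dQ/dp = −321/(2√p) = -31.8462. At p = 25.4, Q = 1662.21.
Ed = (dQ/dp)·(p/Q) = (-31.8462) × (25.4/1662.21) = -0.48663…

-0.487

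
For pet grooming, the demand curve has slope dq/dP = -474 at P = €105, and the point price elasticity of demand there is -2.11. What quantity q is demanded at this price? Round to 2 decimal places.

23587.68

Ed = (dq/dP)·(P/q) ⇒ q = (dq/dP)·P/Ed = (-474)·105/(-2.11) = 23587.6777…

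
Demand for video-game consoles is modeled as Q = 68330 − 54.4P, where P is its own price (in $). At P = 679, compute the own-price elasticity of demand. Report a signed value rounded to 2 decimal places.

At the given values, Q = 68330 − 54.4(679) = 31392.4.
∂Q/∂P = −54.4.
E = (-54.4) × (679/31392.4) = -1.1766…

-1.18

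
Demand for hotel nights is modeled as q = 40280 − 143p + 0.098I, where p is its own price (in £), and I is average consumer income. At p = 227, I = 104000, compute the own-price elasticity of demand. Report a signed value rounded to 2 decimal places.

-1.80

At the given values, q = 40280 − 143(227) + 0.098(104000) = 18011.
∂q/∂p = −143.
E = (-143) × (227/18011) = -1.8022…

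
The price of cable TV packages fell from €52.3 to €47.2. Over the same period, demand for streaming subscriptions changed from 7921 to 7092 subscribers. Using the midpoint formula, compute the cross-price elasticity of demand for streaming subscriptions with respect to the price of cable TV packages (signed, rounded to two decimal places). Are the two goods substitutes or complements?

%ΔQ_{streaming subscriptions} = (7092 − 7921)/avg = -829/7506.5 = -0.110437…
%ΔP_{cable TV packages} = (47.2 − 52.3)/avg = -5.1/49.75 = -0.102512…
E_cross = (-829/7506.5) / (-5.1/49.75) = 1.0773…
E_cross > 0 ⇒ the goods are substitutes.

1.08; substitutes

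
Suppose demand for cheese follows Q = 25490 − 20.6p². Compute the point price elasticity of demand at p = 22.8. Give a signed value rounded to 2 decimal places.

dQ/dp = −2·20.6·p = -939.36. At p = 22.8, Q = 14781.296.
Ed = (dQ/dp)·(p/Q) = (-939.36) × (22.8/14781.296) = -1.4489…

-1.45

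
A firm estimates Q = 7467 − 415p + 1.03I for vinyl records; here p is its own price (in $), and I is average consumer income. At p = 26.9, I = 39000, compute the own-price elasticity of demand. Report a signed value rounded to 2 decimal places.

-0.31

At the given values, Q = 7467 − 415(26.9) + 1.03(39000) = 36473.5.
∂Q/∂p = −415.
E = (-415) × (26.9/36473.5) = -0.3060…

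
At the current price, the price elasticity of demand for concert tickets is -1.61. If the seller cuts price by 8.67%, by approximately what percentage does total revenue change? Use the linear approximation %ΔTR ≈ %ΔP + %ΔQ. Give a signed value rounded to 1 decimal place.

+5.3%

%ΔQ ≈ Ed × %ΔP = (-1.61) × (-8.67%) = +13.9587%
%ΔTR ≈ %ΔP + %ΔQ = (-8.67%) + (+13.9587%) = +5.2887%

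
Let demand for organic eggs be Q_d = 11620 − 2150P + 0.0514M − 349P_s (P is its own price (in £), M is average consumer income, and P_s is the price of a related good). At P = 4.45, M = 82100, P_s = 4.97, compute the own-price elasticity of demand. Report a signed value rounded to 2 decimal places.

-2.11

At the given values, Q_d = 11620 − 2150(4.45) + 0.0514(82100) − 349(4.97) = 4537.91.
∂Q_d/∂P = −2150.
E = (-2150) × (4.45/4537.91) = -2.1083…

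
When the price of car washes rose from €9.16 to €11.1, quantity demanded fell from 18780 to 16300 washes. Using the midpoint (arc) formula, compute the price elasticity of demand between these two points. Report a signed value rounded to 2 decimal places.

%ΔQ = (16300 − 18780) / [(18780 + 16300)/2] = -2480/17540 = -0.141391…
%ΔP = (11.1 − 9.16) / [(9.16 + 11.1)/2] = 1.94/10.13 = 0.191510…
Arc Ed = %ΔQ / %ΔP = (-2480/17540) / (1.94/10.13) = -0.7382…

-0.74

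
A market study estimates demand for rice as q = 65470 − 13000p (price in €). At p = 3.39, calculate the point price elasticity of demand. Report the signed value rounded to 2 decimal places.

-2.06

dq/dp = −13000. At p = 3.39, q = 65470 − 13000(3.39) = 21400.
Ed = (dq/dp)·(p/q) = −13000 × (3.39/21400) = -2.0593…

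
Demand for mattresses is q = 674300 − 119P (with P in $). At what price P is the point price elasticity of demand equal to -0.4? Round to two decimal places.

Ed = −119P/(674300 − 119P). Set this equal to -0.4:
119P = 0.4·(674300 − 119P) ⇒ 119P(1 + 0.4) = 0.4·674300
P = 0.4·674300 / (119·1.4) = 1618.9675…

1618.97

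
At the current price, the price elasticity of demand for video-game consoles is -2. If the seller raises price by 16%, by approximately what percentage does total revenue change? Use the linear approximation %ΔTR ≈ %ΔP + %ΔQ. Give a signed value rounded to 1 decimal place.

-16.0%

%ΔQ ≈ Ed × %ΔP = (-2) × (+16%) = -32.0000%
%ΔTR ≈ %ΔP + %ΔQ = (+16%) + (-32.0000%) = -16.0000%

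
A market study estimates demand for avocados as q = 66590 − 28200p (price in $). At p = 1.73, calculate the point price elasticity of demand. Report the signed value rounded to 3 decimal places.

-2.740

dq/dp = −28200. At p = 1.73, q = 66590 − 28200(1.73) = 17804.
Ed = (dq/dp)·(p/q) = −28200 × (1.73/17804) = -2.74017…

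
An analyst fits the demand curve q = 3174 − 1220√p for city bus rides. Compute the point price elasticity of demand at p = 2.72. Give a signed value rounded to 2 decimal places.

-0.87

dq/dp = −1220/(2√p) = -369.867. At p = 2.72, q = 1161.92.
Ed = (dq/dp)·(p/q) = (-369.867) × (2.72/1161.92) = -0.8658…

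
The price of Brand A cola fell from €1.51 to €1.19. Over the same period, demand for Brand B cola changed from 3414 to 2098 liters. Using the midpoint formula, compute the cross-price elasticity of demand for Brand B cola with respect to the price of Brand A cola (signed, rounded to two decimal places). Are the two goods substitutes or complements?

2.01; substitutes

%ΔQ_{Brand B cola} = (2098 − 3414)/avg = -1316/2756 = -0.477503…
%ΔP_{Brand A cola} = (1.19 − 1.51)/avg = -0.32/1.35 = -0.237037…
E_cross = (-1316/2756) / (-0.32/1.35) = 2.0144…
E_cross > 0 ⇒ the goods are substitutes.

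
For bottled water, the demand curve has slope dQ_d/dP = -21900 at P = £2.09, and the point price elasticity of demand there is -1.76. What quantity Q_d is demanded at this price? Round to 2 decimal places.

Ed = (dQ_d/dP)·(P/Q_d) ⇒ Q_d = (dQ_d/dP)·P/Ed = (-21900)·2.09/(-1.76) = 26006.25

26006.25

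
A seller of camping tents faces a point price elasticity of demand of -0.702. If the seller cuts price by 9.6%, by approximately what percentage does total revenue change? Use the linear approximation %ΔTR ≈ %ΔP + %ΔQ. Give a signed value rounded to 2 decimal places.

-2.86%

%ΔQ ≈ Ed × %ΔP = (-0.702) × (-9.6%) = +6.7392%
%ΔTR ≈ %ΔP + %ΔQ = (-9.6%) + (+6.7392%) = -2.8608%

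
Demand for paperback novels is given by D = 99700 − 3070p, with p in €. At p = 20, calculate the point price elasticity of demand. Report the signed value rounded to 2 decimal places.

dD/dp = −3070. At p = 20, D = 99700 − 3070(20) = 38300.
Ed = (dD/dp)·(p/D) = −3070 × (20/38300) = -1.6031…

-1.60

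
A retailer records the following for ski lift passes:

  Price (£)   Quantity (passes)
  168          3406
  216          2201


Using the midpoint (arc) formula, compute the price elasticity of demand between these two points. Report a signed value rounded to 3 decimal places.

%ΔQ = (2201 − 3406) / [(3406 + 2201)/2] = -1205/2803.5 = -0.429819…
%ΔP = (216 − 168) / [(168 + 216)/2] = 48/192 = 0.25
Arc Ed = %ΔQ / %ΔP = (-1205/2803.5) / (48/192) = -1.71927…

-1.719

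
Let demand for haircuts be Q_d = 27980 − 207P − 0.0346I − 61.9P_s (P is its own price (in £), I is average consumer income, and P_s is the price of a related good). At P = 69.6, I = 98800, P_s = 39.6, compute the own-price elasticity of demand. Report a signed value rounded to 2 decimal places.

At the given values, Q_d = 27980 − 207(69.6) − 0.0346(98800) − 61.9(39.6) = 7703.08.
∂Q_d/∂P = −207.
E = (-207) × (69.6/7703.08) = -1.8703…

-1.87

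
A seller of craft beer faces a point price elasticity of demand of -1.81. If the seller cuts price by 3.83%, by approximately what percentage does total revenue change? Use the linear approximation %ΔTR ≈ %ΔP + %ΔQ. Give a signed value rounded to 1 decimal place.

%ΔQ ≈ Ed × %ΔP = (-1.81) × (-3.83%) = +6.9323%
%ΔTR ≈ %ΔP + %ΔQ = (-3.83%) + (+6.9323%) = +3.1023%

+3.1%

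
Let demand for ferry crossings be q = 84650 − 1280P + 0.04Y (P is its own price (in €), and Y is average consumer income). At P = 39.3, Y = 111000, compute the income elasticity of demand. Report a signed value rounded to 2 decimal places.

0.11

At the given values, q = 84650 − 1280(39.3) + 0.04(111000) = 38786.
∂q/∂Y = 0.04.
E = (0.04) × (111000/38786) = 0.1144…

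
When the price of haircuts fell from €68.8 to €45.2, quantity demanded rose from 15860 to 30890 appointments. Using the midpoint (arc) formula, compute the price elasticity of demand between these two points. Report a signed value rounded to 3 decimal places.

%ΔQ = (30890 − 15860) / [(15860 + 30890)/2] = 15030/23375 = 0.642994…
%ΔP = (45.2 − 68.8) / [(68.8 + 45.2)/2] = -23.6/57 = -0.414035…
Arc Ed = %ΔQ / %ΔP = (15030/23375) / (-23.6/57) = -1.55299…

-1.553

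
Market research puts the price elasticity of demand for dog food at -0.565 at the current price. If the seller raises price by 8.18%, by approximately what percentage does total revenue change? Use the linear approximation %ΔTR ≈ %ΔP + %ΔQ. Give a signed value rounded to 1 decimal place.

%ΔQ ≈ Ed × %ΔP = (-0.565) × (+8.18%) = -4.6217%
%ΔTR ≈ %ΔP + %ΔQ = (+8.18%) + (-4.6217%) = +3.5583%

+3.6%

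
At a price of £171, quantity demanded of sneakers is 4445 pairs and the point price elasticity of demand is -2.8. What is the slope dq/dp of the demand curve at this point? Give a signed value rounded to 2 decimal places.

Ed = (dq/dp)·(p/q) ⇒ dq/dp = Ed·q/p = (-2.8)·4445/171 = -72.7836…

-72.78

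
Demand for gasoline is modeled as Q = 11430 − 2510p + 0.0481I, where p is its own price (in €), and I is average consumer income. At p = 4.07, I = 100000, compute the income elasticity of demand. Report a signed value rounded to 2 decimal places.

0.80

At the given values, Q = 11430 − 2510(4.07) + 0.0481(100000) = 6024.3.
∂Q/∂I = 0.0481.
E = (0.0481) × (100000/6024.3) = 0.7984…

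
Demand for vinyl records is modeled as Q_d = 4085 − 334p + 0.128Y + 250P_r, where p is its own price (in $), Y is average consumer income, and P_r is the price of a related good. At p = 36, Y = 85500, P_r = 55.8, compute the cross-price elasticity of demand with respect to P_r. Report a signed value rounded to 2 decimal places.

At the given values, Q_d = 4085 − 334(36) + 0.128(85500) + 250(55.8) = 16955.
∂Q_d/∂P_r = 250.
E = (250) × (55.8/16955) = 0.8227…

0.82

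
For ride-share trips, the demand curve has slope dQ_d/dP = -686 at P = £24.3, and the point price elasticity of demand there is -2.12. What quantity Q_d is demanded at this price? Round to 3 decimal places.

Ed = (dQ_d/dP)·(P/Q_d) ⇒ Q_d = (dQ_d/dP)·P/Ed = (-686)·24.3/(-2.12) = 7863.11320…

7863.113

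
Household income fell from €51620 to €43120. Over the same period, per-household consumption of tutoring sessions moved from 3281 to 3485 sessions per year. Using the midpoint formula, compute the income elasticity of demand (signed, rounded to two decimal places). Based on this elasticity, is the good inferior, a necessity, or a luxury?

-0.34; inferior

%ΔQ = (3485 − 3281)/[( 3281 + 3485)/2] = 204/3383 = 0.060301…
%ΔIncome = (43120 − 51620)/[( 51620 + 43120)/2] = -8500/47370 = -0.179438…
E_income = (204/3383) / (-8500/47370) = -0.3360…
E_income < 0 ⇒ inferior good.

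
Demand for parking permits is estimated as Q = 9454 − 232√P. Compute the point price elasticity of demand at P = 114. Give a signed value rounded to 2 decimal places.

dQ/dP = −232/(2√P) = -10.8644. At P = 114, Q = 6976.92.
Ed = (dQ/dP)·(P/Q) = (-10.8644) × (114/6976.92) = -0.1775…

-0.18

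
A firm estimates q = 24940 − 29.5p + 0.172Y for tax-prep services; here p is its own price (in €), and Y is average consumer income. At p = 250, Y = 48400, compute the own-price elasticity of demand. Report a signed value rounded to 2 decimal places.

-0.28

At the given values, q = 24940 − 29.5(250) + 0.172(48400) = 25889.8.
∂q/∂p = −29.5.
E = (-29.5) × (250/25889.8) = -0.2848…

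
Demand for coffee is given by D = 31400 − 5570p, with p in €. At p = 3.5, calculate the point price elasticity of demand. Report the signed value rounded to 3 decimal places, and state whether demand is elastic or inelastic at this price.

dD/dp = −5570. At p = 3.5, D = 31400 − 5570(3.5) = 11905.
Ed = (dD/dp)·(p/D) = −5570 × (3.5/11905) = -1.63754…
|Ed| = 1.638 > 1, so demand is elastic.

-1.638; elastic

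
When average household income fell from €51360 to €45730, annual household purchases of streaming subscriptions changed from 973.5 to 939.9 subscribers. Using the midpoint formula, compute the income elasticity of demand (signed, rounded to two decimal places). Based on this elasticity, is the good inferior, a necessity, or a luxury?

0.30; necessity

%ΔQ = (939.9 − 973.5)/[( 973.5 + 939.9)/2] = -33.6/956.7 = -0.035120…
%ΔIncome = (45730 − 51360)/[( 51360 + 45730)/2] = -5630/48545 = -0.115974…
E_income = (-33.6/956.7) / (-5630/48545) = 0.3028…
0 < E_income < 1 ⇒ normal good, necessity.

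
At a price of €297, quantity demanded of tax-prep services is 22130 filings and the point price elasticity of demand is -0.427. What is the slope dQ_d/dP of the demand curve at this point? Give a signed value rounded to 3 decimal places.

Ed = (dQ_d/dP)·(P/Q_d) ⇒ dQ_d/dP = Ed·Q_d/P = (-0.427)·22130/297 = -31.81653…

-31.817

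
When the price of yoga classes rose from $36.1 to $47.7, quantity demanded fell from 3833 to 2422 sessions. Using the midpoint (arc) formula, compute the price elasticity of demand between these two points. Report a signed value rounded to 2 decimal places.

%ΔQ = (2422 − 3833) / [(3833 + 2422)/2] = -1411/3127.5 = -0.451159…
%ΔP = (47.7 − 36.1) / [(36.1 + 47.7)/2] = 11.6/41.9 = 0.276849…
Arc Ed = %ΔQ / %ΔP = (-1411/3127.5) / (11.6/41.9) = -1.6296…

-1.63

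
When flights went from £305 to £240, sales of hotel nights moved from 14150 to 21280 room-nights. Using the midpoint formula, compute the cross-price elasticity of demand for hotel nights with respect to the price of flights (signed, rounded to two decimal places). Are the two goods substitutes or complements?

%ΔQ_{hotel nights} = (21280 − 14150)/avg = 7130/17715 = 0.402483…
%ΔP_{flights} = (240 − 305)/avg = -65/272.5 = -0.238532…
E_cross = (7130/17715) / (-65/272.5) = -1.6873…
E_cross < 0 ⇒ the goods are complements.

-1.69; complements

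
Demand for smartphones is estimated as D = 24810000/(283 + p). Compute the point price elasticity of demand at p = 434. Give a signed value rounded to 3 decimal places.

-0.605

dD/dp = −24810000/(283 + p)² = -48.2601. At p = 434, D = 34602.5.
Ed = (dD/dp)·(p/D) = (-48.2601) × (434/34602.5) = -0.60529…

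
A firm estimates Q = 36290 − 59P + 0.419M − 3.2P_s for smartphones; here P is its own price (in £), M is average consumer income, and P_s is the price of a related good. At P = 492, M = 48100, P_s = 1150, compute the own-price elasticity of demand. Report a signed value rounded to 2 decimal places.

At the given values, Q = 36290 − 59(492) + 0.419(48100) − 3.2(1150) = 23735.9.
∂Q/∂P = −59.
E = (-59) × (492/23735.9) = -1.2229…

-1.22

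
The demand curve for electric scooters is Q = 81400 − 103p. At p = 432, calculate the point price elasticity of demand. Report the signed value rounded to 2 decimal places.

-1.21

dQ/dp = −103. At p = 432, Q = 81400 − 103(432) = 36904.
Ed = (dQ/dp)·(p/Q) = −103 × (432/36904) = -1.2057…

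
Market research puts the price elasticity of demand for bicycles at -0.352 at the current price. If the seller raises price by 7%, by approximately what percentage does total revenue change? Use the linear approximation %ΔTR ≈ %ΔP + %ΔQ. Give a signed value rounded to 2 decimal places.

+4.54%

%ΔQ ≈ Ed × %ΔP = (-0.352) × (+7%) = -2.4640%
%ΔTR ≈ %ΔP + %ΔQ = (+7%) + (-2.4640%) = +4.5360%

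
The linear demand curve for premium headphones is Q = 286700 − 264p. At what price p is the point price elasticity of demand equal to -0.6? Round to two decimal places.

407.24

Ed = −264p/(286700 − 264p). Set this equal to -0.6:
264p = 0.6·(286700 − 264p) ⇒ 264p(1 + 0.6) = 0.6·286700
p = 0.6·286700 / (264·1.6) = 407.2443…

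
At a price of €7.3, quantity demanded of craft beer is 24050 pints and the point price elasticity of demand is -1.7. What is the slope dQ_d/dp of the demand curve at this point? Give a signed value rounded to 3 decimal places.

-5600.685

Ed = (dQ_d/dp)·(p/Q_d) ⇒ dQ_d/dp = Ed·Q_d/p = (-1.7)·24050/7.3 = -5600.68493…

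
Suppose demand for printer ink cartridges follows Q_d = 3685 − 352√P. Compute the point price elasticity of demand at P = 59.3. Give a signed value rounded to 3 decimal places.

-1.391

dQ_d/dP = −352/(2√P) = -22.8552. At P = 59.3, Q_d = 974.371.
Ed = (dQ_d/dP)·(P/Q_d) = (-22.8552) × (59.3/974.371) = -1.39096…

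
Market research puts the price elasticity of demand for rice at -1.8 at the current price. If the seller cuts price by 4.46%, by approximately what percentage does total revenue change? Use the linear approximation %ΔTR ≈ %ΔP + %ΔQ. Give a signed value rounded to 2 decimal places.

+3.57%

%ΔQ ≈ Ed × %ΔP = (-1.8) × (-4.46%) = +8.0280%
%ΔTR ≈ %ΔP + %ΔQ = (-4.46%) + (+8.0280%) = +3.5680%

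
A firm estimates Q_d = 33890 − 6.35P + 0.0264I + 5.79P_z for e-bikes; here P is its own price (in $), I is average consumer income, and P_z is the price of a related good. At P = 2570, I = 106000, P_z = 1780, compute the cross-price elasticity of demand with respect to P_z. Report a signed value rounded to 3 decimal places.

0.336

At the given values, Q_d = 33890 − 6.35(2570) + 0.0264(106000) + 5.79(1780) = 30675.1.
∂Q_d/∂P_z = 5.79.
E = (5.79) × (1780/30675.1) = 0.33597…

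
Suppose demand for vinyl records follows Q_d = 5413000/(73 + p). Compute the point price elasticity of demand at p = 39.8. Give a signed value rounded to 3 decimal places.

-0.353

dQ_d/dp = −5413000/(73 + p)² = -425.422. At p = 39.8, Q_d = 47987.6.
Ed = (dQ_d/dp)·(p/Q_d) = (-425.422) × (39.8/47987.6) = -0.35283…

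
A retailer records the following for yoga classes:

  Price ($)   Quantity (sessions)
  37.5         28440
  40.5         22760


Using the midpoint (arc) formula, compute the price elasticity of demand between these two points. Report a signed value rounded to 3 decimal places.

-2.884

%ΔQ = (22760 − 28440) / [(28440 + 22760)/2] = -5680/25600 = -0.221875
%ΔP = (40.5 − 37.5) / [(37.5 + 40.5)/2] = 3/39 = 0.076923…
Arc Ed = %ΔQ / %ΔP = (-5680/25600) / (3/39) = -2.88437…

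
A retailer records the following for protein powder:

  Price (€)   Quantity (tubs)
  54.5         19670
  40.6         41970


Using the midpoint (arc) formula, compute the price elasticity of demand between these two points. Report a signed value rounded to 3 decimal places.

-2.475

%ΔQ = (41970 − 19670) / [(19670 + 41970)/2] = 22300/30820 = 0.723556…
%ΔP = (40.6 − 54.5) / [(54.5 + 40.6)/2] = -13.9/47.55 = -0.292323…
Arc Ed = %ΔQ / %ΔP = (22300/30820) / (-13.9/47.55) = -2.47518…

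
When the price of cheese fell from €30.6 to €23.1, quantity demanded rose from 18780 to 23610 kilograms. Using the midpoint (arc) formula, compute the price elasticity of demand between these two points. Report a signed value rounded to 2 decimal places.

%ΔQ = (23610 − 18780) / [(18780 + 23610)/2] = 4830/21195 = 0.227883…
%ΔP = (23.1 − 30.6) / [(30.6 + 23.1)/2] = -7.5/26.85 = -0.279329…
Arc Ed = %ΔQ / %ΔP = (4830/21195) / (-7.5/26.85) = -0.8158…

-0.82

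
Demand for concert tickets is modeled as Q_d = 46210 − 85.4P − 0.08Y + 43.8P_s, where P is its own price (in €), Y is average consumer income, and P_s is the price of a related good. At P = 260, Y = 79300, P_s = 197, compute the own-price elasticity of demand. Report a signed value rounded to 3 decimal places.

At the given values, Q_d = 46210 − 85.4(260) − 0.08(79300) + 43.8(197) = 26290.6.
∂Q_d/∂P = −85.4.
E = (-85.4) × (260/26290.6) = -0.84456…

-0.845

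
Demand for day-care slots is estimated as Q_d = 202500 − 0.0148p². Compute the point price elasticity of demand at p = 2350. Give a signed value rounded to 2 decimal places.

dQ_d/dp = −2·0.0148·p = -69.56. At p = 2350, Q_d = 120767.
Ed = (dQ_d/dp)·(p/Q_d) = (-69.56) × (2350/120767) = -1.3535…

-1.35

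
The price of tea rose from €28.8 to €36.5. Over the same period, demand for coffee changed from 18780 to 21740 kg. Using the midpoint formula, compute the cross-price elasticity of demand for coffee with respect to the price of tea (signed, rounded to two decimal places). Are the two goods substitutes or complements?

%ΔQ_{coffee} = (21740 − 18780)/avg = 2960/20260 = 0.146100…
%ΔP_{tea} = (36.5 − 28.8)/avg = 7.7/32.65 = 0.235834…
E_cross = (2960/20260) / (7.7/32.65) = 0.6195…
E_cross > 0 ⇒ the goods are substitutes.

0.62; substitutes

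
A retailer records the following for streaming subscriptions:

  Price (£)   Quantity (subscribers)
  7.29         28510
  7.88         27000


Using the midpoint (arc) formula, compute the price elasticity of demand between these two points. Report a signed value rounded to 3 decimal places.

%ΔQ = (27000 − 28510) / [(28510 + 27000)/2] = -1510/27755 = -0.054404…
%ΔP = (7.88 − 7.29) / [(7.29 + 7.88)/2] = 0.59/7.585 = 0.077785…
Arc Ed = %ΔQ / %ΔP = (-1510/27755) / (0.59/7.585) = -0.69942…

-0.699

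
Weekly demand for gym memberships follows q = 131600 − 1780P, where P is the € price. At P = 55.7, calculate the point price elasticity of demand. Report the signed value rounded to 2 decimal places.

dq/dP = −1780. At P = 55.7, q = 131600 − 1780(55.7) = 32454.
Ed = (dq/dP)·(P/q) = −1780 × (55.7/32454) = -3.0549…

-3.05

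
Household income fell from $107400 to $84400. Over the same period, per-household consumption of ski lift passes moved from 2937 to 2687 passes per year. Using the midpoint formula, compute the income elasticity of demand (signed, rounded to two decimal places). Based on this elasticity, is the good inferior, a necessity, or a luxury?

0.37; necessity

%ΔQ = (2687 − 2937)/[( 2937 + 2687)/2] = -250/2812 = -0.088904…
%ΔIncome = (84400 − 107400)/[( 107400 + 84400)/2] = -23000/95900 = -0.239833…
E_income = (-250/2812) / (-23000/95900) = 0.3706…
0 < E_income < 1 ⇒ normal good, necessity.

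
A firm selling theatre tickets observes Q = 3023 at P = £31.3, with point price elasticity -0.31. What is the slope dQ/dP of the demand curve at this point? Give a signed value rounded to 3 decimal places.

Ed = (dQ/dP)·(P/Q) ⇒ dQ/dP = Ed·Q/P = (-0.31)·3023/31.3 = -29.94025…

-29.940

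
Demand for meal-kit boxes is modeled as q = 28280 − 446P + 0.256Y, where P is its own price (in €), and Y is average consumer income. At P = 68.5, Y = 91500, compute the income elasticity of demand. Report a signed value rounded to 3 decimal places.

1.107

At the given values, q = 28280 − 446(68.5) + 0.256(91500) = 21153.
∂q/∂Y = 0.256.
E = (0.256) × (91500/21153) = 1.10736…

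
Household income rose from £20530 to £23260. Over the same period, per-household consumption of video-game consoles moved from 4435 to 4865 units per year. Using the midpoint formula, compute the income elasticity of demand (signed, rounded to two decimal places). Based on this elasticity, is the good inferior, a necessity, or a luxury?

%ΔQ = (4865 − 4435)/[( 4435 + 4865)/2] = 430/4650 = 0.092473…
%ΔIncome = (23260 − 20530)/[( 20530 + 23260)/2] = 2730/21895 = 0.124686…
E_income = (430/4650) / (2730/21895) = 0.7416…
0 < E_income < 1 ⇒ normal good, necessity.

0.74; necessity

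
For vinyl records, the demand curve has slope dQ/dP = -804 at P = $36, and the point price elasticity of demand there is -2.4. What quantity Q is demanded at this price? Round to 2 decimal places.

Ed = (dQ/dP)·(P/Q) ⇒ Q = (dQ/dP)·P/Ed = (-804)·36/(-2.4) = 12060

12060.00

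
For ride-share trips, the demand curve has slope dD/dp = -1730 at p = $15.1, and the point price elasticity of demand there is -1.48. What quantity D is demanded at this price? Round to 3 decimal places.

17650.676

Ed = (dD/dp)·(p/D) ⇒ D = (dD/dp)·p/Ed = (-1730)·15.1/(-1.48) = 17650.67567…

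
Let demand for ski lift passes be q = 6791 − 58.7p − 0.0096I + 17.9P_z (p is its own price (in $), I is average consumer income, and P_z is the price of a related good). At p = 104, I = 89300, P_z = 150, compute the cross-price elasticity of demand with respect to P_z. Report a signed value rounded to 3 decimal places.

At the given values, q = 6791 − 58.7(104) − 0.0096(89300) + 17.9(150) = 2513.92.
∂q/∂P_z = 17.9.
E = (17.9) × (150/2513.92) = 1.06805…

1.068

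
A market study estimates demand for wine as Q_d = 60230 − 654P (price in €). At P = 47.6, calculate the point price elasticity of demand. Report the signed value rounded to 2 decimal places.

-1.07

dQ_d/dP = −654. At P = 47.6, Q_d = 60230 − 654(47.6) = 29099.6.
Ed = (dQ_d/dP)·(P/Q_d) = −654 × (47.6/29099.6) = -1.0697…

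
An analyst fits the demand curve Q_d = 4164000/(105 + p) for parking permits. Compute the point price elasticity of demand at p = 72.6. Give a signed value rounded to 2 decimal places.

dQ_d/dp = −4164000/(105 + p)² = -132.015. At p = 72.6, Q_d = 23445.9.
Ed = (dQ_d/dp)·(p/Q_d) = (-132.015) × (72.6/23445.9) = -0.4087…

-0.41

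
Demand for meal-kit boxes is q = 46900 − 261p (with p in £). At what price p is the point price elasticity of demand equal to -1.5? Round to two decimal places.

Ed = −261p/(46900 − 261p). Set this equal to -1.5:
261p = 1.5·(46900 − 261p) ⇒ 261p(1 + 1.5) = 1.5·46900
p = 1.5·46900 / (261·2.5) = 107.8160…

107.82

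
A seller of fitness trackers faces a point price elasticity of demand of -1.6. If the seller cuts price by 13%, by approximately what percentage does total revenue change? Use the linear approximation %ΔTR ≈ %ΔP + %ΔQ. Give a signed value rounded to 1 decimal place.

%ΔQ ≈ Ed × %ΔP = (-1.6) × (-13%) = +20.8000%
%ΔTR ≈ %ΔP + %ΔQ = (-13%) + (+20.8000%) = +7.8000%

+7.8%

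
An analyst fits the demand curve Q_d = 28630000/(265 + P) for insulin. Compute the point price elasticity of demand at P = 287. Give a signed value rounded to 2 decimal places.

dQ_d/dP = −28630000/(265 + P)² = -93.96. At P = 287, Q_d = 51865.9.
Ed = (dQ_d/dP)·(P/Q_d) = (-93.96) × (287/51865.9) = -0.5199…

-0.52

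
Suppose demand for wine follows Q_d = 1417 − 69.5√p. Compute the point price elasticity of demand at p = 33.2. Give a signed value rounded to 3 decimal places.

-0.197

dQ_d/dp = −69.5/(2√p) = -6.03095. At p = 33.2, Q_d = 1016.54.
Ed = (dQ_d/dp)·(p/Q_d) = (-6.03095) × (33.2/1016.54) = -0.19696…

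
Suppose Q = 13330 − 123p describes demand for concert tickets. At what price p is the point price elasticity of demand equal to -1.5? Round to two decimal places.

65.02

Ed = −123p/(13330 − 123p). Set this equal to -1.5:
123p = 1.5·(13330 − 123p) ⇒ 123p(1 + 1.5) = 1.5·13330
p = 1.5·13330 / (123·2.5) = 65.0243…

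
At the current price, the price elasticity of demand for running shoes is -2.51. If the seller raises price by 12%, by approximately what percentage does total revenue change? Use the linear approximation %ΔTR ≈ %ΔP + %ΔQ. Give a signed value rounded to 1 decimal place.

%ΔQ ≈ Ed × %ΔP = (-2.51) × (+12%) = -30.1200%
%ΔTR ≈ %ΔP + %ΔQ = (+12%) + (-30.1200%) = -18.1200%

-18.1%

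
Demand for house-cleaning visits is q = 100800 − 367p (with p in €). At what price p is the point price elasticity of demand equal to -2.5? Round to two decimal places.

Ed = −367p/(100800 − 367p). Set this equal to -2.5:
367p = 2.5·(100800 − 367p) ⇒ 367p(1 + 2.5) = 2.5·100800
p = 2.5·100800 / (367·3.5) = 196.1852…

196.19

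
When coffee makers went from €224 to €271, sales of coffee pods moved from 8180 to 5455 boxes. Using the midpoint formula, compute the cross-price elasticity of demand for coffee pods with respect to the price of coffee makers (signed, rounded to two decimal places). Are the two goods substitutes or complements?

-2.10; complements

%ΔQ_{coffee pods} = (5455 − 8180)/avg = -2725/6817.5 = -0.399706…
%ΔP_{coffee makers} = (271 − 224)/avg = 47/247.5 = 0.189898…
E_cross = (-2725/6817.5) / (47/247.5) = -2.1048…
E_cross < 0 ⇒ the goods are complements.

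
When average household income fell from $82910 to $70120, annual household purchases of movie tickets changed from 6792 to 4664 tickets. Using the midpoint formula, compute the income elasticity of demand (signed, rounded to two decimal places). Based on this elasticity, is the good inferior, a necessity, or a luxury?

%ΔQ = (4664 − 6792)/[( 6792 + 4664)/2] = -2128/5728 = -0.371508…
%ΔIncome = (70120 − 82910)/[( 82910 + 70120)/2] = -12790/76515 = -0.167156…
E_income = (-2128/5728) / (-12790/76515) = 2.2225…
E_income > 1 ⇒ normal good, luxury.

2.22; luxury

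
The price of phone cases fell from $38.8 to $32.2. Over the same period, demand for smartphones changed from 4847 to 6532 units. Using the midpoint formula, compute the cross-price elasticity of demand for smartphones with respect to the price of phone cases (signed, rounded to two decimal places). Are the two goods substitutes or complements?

%ΔQ_{smartphones} = (6532 − 4847)/avg = 1685/5689.5 = 0.296159…
%ΔP_{phone cases} = (32.2 − 38.8)/avg = -6.6/35.5 = -0.185915…
E_cross = (1685/5689.5) / (-6.6/35.5) = -1.5929…
E_cross < 0 ⇒ the goods are complements.

-1.59; complements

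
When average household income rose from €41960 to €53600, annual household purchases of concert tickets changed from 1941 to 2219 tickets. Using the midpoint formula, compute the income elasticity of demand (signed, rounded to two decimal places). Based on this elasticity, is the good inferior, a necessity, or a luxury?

%ΔQ = (2219 − 1941)/[( 1941 + 2219)/2] = 278/2080 = 0.133653…
%ΔIncome = (53600 − 41960)/[( 41960 + 53600)/2] = 11640/47780 = 0.243616…
E_income = (278/2080) / (11640/47780) = 0.5486…
0 < E_income < 1 ⇒ normal good, necessity.

0.55; necessity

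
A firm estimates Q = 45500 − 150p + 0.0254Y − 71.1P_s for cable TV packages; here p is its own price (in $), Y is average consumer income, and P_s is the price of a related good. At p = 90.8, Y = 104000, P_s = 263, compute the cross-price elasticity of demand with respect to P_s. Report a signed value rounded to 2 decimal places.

-1.18

At the given values, Q = 45500 − 150(90.8) + 0.0254(104000) − 71.1(263) = 15822.3.
∂Q/∂P_s = -71.1.
E = (-71.1) × (263/15822.3) = -1.1818…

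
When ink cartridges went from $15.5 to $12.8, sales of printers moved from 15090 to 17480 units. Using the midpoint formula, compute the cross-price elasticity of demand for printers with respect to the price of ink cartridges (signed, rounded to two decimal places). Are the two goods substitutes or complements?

%ΔQ_{printers} = (17480 − 15090)/avg = 2390/16285 = 0.146760…
%ΔP_{ink cartridges} = (12.8 − 15.5)/avg = -2.7/14.15 = -0.190812…
E_cross = (2390/16285) / (-2.7/14.15) = -0.7691…
E_cross < 0 ⇒ the goods are complements.

-0.77; complements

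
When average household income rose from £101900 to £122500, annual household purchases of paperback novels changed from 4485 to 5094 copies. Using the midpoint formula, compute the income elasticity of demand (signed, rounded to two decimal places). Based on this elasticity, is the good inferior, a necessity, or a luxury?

%ΔQ = (5094 − 4485)/[( 4485 + 5094)/2] = 609/4789.5 = 0.127153…
%ΔIncome = (122500 − 101900)/[( 101900 + 122500)/2] = 20600/112200 = 0.183600…
E_income = (609/4789.5) / (20600/112200) = 0.6925…
0 < E_income < 1 ⇒ normal good, necessity.

0.69; necessity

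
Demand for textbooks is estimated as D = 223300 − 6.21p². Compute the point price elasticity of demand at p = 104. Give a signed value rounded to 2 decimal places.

-0.86

dD/dp = −2·6.21·p = -1291.68. At p = 104, D = 156132.64.
Ed = (dD/dp)·(p/D) = (-1291.68) × (104/156132.64) = -0.8603…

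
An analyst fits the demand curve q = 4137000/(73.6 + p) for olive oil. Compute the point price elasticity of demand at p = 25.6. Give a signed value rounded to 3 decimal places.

-0.258

dq/dp = −4137000/(73.6 + p)² = -420.399. At p = 25.6, q = 41703.6.
Ed = (dq/dp)·(p/q) = (-420.399) × (25.6/41703.6) = -0.25806…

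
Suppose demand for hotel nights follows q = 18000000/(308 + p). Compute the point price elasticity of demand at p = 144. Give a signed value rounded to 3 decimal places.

-0.319

dq/dp = −18000000/(308 + p)² = -88.104. At p = 144, q = 39823.
Ed = (dq/dp)·(p/q) = (-88.104) × (144/39823) = -0.31858…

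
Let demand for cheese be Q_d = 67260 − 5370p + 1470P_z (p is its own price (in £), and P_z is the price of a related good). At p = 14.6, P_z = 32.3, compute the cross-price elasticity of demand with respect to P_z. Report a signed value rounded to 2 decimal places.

At the given values, Q_d = 67260 − 5370(14.6) + 1470(32.3) = 36339.
∂Q_d/∂P_z = 1470.
E = (1470) × (32.3/36339) = 1.3066…

1.31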